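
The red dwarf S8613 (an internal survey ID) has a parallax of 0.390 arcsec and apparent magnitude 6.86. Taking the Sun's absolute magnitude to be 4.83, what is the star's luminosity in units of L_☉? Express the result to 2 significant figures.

d = 1/p = 1/0.390″ = 2.564 pc
M = m − 5 log₁₀ d + 5 = 6.86 − 5·0.4089 + 5 = 9.815
M − M_☉ = 9.815 − 4.83 = 4.985
L/L_☉ = 10^(−0.4 × 4.985) = 0.01014

L/L_☉ ≈ 0.010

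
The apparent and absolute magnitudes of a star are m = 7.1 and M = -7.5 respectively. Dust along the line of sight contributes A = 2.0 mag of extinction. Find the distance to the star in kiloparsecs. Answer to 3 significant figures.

m − M = 5 log₁₀(d/10 pc) + A  ⇒  7.1 − (-7.5) − 2.0 = 5 log₁₀(d/10)
12.600 = 5 log₁₀(d/10)
log₁₀ d = (m − M − A)/5 + 1 = 3.5200
d = 10^3.5200 = 3311 pc
= 3.311 kpc

d ≈ 3.31 kpc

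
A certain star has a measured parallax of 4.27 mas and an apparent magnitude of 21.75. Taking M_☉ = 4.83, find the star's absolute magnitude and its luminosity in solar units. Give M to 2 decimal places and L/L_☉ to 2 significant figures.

d = 1/p = 1000/4.27 mas = 234.2 pc
M = m − 5 log₁₀ d + 5 = 21.75 − 5·2.3696 + 5 = 14.902
M − M_☉ = 14.902 − 4.83 = 10.072
L/L_☉ = 10^(−0.4 × 10.072) = 9.357×10^-5

M ≈ 14.90; L/L_☉ ≈ 9.4×10^-5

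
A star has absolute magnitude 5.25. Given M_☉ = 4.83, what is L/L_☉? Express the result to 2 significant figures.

M − M_☉ = 5.25 − 4.83 = 0.420
L/L_☉ = 10^(−0.4 (M − M_☉)) = 10^-0.168 = 0.6792

L/L_☉ ≈ 0.68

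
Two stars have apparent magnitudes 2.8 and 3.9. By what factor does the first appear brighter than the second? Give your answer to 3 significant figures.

Magnitude difference = -1.1
Flux ratio = 10^(−0.4 Δm) = 10^(−0.4 × -1.1) = 10^0.440 = 2.754

2.75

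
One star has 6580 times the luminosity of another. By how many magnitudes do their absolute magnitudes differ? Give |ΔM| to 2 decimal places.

|ΔM| ≈ 9.55

Pogson: ΔM = −2.5 log₁₀(ratio) = −2.5 log₁₀(6580) = −2.5 × 3.8182 = -9.546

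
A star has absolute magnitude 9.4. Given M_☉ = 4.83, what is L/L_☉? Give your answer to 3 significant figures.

L/L_☉ ≈ 0.0149

M − M_☉ = 9.4 − 4.83 = 4.570
L/L_☉ = 10^(−0.4 (M − M_☉)) = 10^-1.828 = 0.01486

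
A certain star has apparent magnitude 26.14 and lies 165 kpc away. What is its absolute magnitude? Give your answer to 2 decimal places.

M ≈ 5.05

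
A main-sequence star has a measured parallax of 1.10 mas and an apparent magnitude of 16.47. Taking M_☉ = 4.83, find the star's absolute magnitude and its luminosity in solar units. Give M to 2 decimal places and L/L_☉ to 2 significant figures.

d = 1/p = 1000/1.10 mas = 909.1 pc
M = m − 5 log₁₀ d + 5 = 16.47 − 5·2.9586 + 5 = 6.677
M − M_☉ = 6.677 − 4.83 = 1.847
L/L_☉ = 10^(−0.4 × 1.847) = 0.1825

M ≈ 6.68; L/L_☉ ≈ 0.18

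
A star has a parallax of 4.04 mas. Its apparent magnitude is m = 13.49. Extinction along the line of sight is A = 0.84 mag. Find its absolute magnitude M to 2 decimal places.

p = 4.04 mas = 4.04×10^-3″ → d = 1/p = 247.5 pc
5 log₁₀(d/10 pc) = 5 log₁₀(247.5) − 5 = 6.968
M = m − 5 log₁₀(d/10) − A = 13.49 − 6.968 − 0.84 = 5.682

M ≈ 5.68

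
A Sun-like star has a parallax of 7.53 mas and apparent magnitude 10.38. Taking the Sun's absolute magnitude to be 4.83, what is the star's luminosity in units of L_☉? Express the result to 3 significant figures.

d = 1/p = 1000/7.53 mas = 132.8 pc
M = m − 5 log₁₀ d + 5 = 10.38 − 5·2.1232 + 5 = 4.764
M − M_☉ = 4.764 − 4.83 = -0.066
L/L_☉ = 10^(−0.4 × -0.066) = 1.063

L/L_☉ ≈ 1.06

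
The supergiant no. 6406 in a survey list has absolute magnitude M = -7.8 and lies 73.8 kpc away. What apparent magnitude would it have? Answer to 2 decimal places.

d = 73.8 kpc = 73800 pc
m = M + 5 log₁₀ d − 5 = -7.8 + 5·4.8681 − 5 = 11.540

m ≈ 11.54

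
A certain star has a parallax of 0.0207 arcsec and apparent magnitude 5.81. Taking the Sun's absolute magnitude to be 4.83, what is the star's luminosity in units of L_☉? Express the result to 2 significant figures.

L/L_☉ ≈ 9.5

d = 1/p = 1/0.0207″ = 48.31 pc
M = m − 5 log₁₀ d + 5 = 5.81 − 5·1.6840 + 5 = 2.390
M − M_☉ = 2.390 − 4.83 = -2.440
L/L_☉ = 10^(−0.4 × -2.440) = 9.464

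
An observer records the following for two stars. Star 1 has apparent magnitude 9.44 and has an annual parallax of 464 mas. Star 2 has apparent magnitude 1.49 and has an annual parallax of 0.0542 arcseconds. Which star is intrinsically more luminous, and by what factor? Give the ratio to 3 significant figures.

Star 2 is more luminous, by a factor of 111000.

Star 1: p = 464 mas = 0.464″ → d = 1/p = 2.155 pc
Star 1: M = m − 5 log₁₀ d + 5 = 9.44 − 5·0.3335 + 5 = 12.773
Star 2: d = 1/p = 1/0.0542″ = 18.45 pc
Star 2: M = m − 5 log₁₀ d + 5 = 1.49 − 5·1.2660 + 5 = 0.160
ΔM = M_1 − M_2 = 12.773 − (0.160) = 12.613; smaller M is more luminous → Star 2.
L ratio = 10^(0.4 |ΔM|) = 10^5.045 = 110900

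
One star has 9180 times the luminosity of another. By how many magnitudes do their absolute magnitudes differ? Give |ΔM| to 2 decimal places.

|ΔM| ≈ 9.91

Pogson: ΔM = −2.5 log₁₀(ratio) = −2.5 log₁₀(9180) = −2.5 × 3.9628 = -9.907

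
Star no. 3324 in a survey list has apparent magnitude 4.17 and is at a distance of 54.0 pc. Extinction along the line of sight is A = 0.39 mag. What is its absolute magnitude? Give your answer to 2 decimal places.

M ≈ 0.12

5 log₁₀(d/10 pc) = 5 log₁₀(54.00) − 5 = 3.662
M = m − 5 log₁₀(d/10) − A = 4.17 − 3.662 − 0.39 = 0.118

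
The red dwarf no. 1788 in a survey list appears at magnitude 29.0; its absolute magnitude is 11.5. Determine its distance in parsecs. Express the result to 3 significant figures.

μ = m − M = 17.500
m − M = 5 log₁₀ d − 5
log₁₀ d = (m − M)/5 + 1 = 4.5000
d = 10^4.5000 = 31620 pc

d ≈ 31600 pc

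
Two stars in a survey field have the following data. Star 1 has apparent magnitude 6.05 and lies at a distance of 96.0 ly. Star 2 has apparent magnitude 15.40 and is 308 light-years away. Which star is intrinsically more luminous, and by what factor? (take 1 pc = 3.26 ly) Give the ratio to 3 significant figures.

Star 1 is more luminous, by a factor of 534.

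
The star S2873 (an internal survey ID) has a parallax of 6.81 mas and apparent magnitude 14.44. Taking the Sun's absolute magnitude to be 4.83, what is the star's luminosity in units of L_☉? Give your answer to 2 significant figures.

L/L_☉ ≈ 0.031

d = 1/p = 1000/6.81 mas = 146.8 pc
M = m − 5 log₁₀ d + 5 = 14.44 − 5·2.1669 + 5 = 8.606
M − M_☉ = 8.606 − 4.83 = 3.776
L/L_☉ = 10^(−0.4 × 3.776) = 0.03088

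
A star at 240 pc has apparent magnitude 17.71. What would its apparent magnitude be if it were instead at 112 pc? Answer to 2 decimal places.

Flux ∝ 1/d², so Δm = 5 log₁₀(d₂/d₁) = 5 log₁₀(112/240) = -1.655
m₂ = m₁ + Δm = 17.71 + (-1.655) = 16.055

m ≈ 16.06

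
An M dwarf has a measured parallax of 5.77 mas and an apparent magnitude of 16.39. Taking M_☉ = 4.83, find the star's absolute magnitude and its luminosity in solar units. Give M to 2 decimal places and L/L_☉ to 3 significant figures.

M ≈ 10.20; L/L_☉ ≈ 7.14×10^-3

d = 1/p = 1000/5.77 mas = 173.3 pc
M = m − 5 log₁₀ d + 5 = 16.39 − 5·2.2388 + 5 = 10.196
M − M_☉ = 10.196 − 4.83 = 5.366
L/L_☉ = 10^(−0.4 × 5.366) = 7.139×10^-3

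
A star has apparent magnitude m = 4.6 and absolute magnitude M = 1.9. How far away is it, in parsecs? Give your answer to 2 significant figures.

d ≈ 35 pc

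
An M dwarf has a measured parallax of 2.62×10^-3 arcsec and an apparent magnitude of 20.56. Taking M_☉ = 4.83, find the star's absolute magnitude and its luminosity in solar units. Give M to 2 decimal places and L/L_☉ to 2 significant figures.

d = 1/p = 1/2.62×10^-3″ = 381.7 pc
M = m − 5 log₁₀ d + 5 = 20.56 − 5·2.5817 + 5 = 12.652
M − M_☉ = 12.652 − 4.83 = 7.822
L/L_☉ = 10^(−0.4 × 7.822) = 7.437×10^-4

M ≈ 12.65; L/L_☉ ≈ 7.4×10^-4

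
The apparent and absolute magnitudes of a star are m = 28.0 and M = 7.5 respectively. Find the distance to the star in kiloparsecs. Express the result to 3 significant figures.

μ = m − M = 20.500
m − M = 5 log₁₀ d − 5
log₁₀ d = (m − M)/5 + 1 = 5.1000
d = 10^5.1000 = 125900 pc
= 125.9 kpc

d ≈ 126 kpc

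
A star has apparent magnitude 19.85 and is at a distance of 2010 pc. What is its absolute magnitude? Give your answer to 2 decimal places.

5 log₁₀(d/10 pc) = 5 log₁₀(2010) − 5 = 11.516
M = m − 5 log₁₀(d/10) = 19.85 − 11.516 = 8.334

M ≈ 8.33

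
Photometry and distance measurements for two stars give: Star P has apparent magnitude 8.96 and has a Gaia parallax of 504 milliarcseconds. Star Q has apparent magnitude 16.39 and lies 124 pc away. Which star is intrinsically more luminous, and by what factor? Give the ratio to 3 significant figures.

Star Q is more luminous, by a factor of 4.17.

Star P: p = 504 mas = 0.504″ → d = 1/p = 1.984 pc
Star P: M = m − 5 log₁₀ d + 5 = 8.96 − 5·0.2976 + 5 = 12.472
Star Q: M = m − 5 log₁₀ d + 5 = 16.39 − 5·2.0934 + 5 = 10.923
ΔM = M_P − M_Q = 12.472 − (10.923) = 1.549; smaller M is more luminous → Star Q.
L ratio = 10^(0.4 |ΔM|) = 10^0.620 = 4.166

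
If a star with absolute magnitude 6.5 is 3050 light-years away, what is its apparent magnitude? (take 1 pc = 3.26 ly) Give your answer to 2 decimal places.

d = 3050 ly / 3.26 = 935.6 pc
m = M + 5 log₁₀ d − 5 = 6.5 + 5·2.9711 − 5 = 16.355

m ≈ 16.36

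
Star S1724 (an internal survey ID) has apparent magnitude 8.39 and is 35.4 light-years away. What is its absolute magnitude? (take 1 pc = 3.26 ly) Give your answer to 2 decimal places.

d = 35.4 ly / 3.26 = 10.86 pc
5 log₁₀(d/10 pc) = 5 log₁₀(10.86) − 5 = 0.179
M = m − 5 log₁₀(d/10) = 8.39 − 0.179 = 8.211

M ≈ 8.21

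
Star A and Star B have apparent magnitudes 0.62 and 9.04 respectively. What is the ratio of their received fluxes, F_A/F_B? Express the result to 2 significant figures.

Δm = 0.62 − (9.04) = -8.42
Flux ratio = 10^(−0.4 Δm) = 10^(−0.4 × -8.42) = 10^3.368 = 2333

F_A/F_B ≈ 2300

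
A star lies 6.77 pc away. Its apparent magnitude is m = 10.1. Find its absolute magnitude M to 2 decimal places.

M ≈ 10.95

5 log₁₀(d/10 pc) = 5 log₁₀(6.770) − 5 = -0.847
M = m − 5 log₁₀(d/10) = 10.1 + 0.847 = 10.947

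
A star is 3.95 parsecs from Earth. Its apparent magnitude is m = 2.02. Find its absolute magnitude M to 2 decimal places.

5 log₁₀(d/10 pc) = 5 log₁₀(3.950) − 5 = -2.017
M = m − 5 log₁₀(d/10) = 2.02 + 2.017 = 4.037

M ≈ 4.04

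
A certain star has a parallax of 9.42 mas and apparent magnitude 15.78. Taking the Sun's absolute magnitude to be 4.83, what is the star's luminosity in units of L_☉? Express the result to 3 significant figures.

d = 1/p = 1000/9.42 mas = 106.2 pc
M = m − 5 log₁₀ d + 5 = 15.78 − 5·2.0259 + 5 = 10.650
M − M_☉ = 10.650 − 4.83 = 5.820
L/L_☉ = 10^(−0.4 × 5.820) = 4.698×10^-3

L/L_☉ ≈ 4.70×10^-3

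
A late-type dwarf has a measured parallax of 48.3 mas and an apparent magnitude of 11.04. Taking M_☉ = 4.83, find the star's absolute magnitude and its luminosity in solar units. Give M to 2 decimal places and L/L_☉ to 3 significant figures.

d = 1/p = 1000/48.3 mas = 20.70 pc
M = m − 5 log₁₀ d + 5 = 11.04 − 5·1.3161 + 5 = 9.460
M − M_☉ = 9.460 − 4.83 = 4.630
L/L_☉ = 10^(−0.4 × 4.630) = 0.01406

M ≈ 9.46; L/L_☉ ≈ 0.0141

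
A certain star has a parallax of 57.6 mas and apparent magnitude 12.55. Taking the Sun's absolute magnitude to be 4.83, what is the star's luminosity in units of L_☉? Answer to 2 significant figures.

d = 1/p = 1000/57.6 mas = 17.36 pc
M = m − 5 log₁₀ d + 5 = 12.55 − 5·1.2396 + 5 = 11.352
M − M_☉ = 11.352 − 4.83 = 6.522
L/L_☉ = 10^(−0.4 × 6.522) = 2.461×10^-3

L/L_☉ ≈ 2.5×10^-3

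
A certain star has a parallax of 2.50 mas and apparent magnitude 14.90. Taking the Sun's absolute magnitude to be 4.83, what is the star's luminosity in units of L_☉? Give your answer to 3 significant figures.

L/L_☉ ≈ 0.150

d = 1/p = 1000/2.50 mas = 400.0 pc
M = m − 5 log₁₀ d + 5 = 14.90 − 5·2.6021 + 5 = 6.890
M − M_☉ = 6.890 − 4.83 = 2.060
L/L_☉ = 10^(−0.4 × 2.060) = 0.1500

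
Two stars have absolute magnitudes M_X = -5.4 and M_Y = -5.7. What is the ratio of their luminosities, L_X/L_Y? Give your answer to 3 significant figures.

ΔM = M_X − M_Y = 0.3
L_X/L_Y = 10^(−0.4 ΔM) = 10^-0.120 = 0.7586

L_X/L_Y ≈ 0.759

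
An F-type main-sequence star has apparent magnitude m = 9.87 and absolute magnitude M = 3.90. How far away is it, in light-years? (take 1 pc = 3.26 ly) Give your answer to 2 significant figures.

μ = m − M = 5.970
m − M = 5 log₁₀ d − 5
log₁₀ d = (m − M)/5 + 1 = 2.1940
d = 10^2.1940 = 156.3 pc
= 509.6 ly

d ≈ 510 ly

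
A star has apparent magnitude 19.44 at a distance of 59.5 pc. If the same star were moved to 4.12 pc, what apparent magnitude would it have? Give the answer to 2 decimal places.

Flux ∝ 1/d², so Δm = 5 log₁₀(d₂/d₁) = 5 log₁₀(4.12/59.5) = -5.798
m₂ = m₁ + Δm = 19.44 + (-5.798) = 13.642

m ≈ 13.64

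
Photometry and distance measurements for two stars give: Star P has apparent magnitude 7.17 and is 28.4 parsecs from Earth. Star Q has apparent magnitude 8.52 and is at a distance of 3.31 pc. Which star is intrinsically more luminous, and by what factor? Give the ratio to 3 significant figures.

Star P is more luminous, by a factor of 255.

Star P: M = m − 5 log₁₀ d + 5 = 7.17 − 5·1.4533 + 5 = 4.903
Star Q: M = m − 5 log₁₀ d + 5 = 8.52 − 5·0.5198 + 5 = 10.921
ΔM = M_P − M_Q = 4.903 − (10.921) = -6.017; smaller M is more luminous → Star P.
L ratio = 10^(0.4 |ΔM|) = 10^2.407 = 255.3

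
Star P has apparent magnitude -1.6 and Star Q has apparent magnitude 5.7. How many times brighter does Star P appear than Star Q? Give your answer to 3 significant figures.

832

Δm = -1.6 − (5.7) = -7.3
Flux ratio = 10^(−0.4 Δm) = 10^(−0.4 × -7.3) = 10^2.920 = 831.8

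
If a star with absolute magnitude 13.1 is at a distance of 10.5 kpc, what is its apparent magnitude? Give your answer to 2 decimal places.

d = 10.5 kpc = 10500 pc
m = M + 5 log₁₀ d − 5 = 13.1 + 5·4.0212 − 5 = 28.206

m ≈ 28.21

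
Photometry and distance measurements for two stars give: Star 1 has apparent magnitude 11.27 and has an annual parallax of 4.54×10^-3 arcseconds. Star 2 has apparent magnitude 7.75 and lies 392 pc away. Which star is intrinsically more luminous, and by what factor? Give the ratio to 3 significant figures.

Star 1: d = 1/p = 1/4.54×10^-3″ = 220.3 pc
Star 1: M = m − 5 log₁₀ d + 5 = 11.27 − 5·2.3429 + 5 = 4.555
Star 2: M = m − 5 log₁₀ d + 5 = 7.75 − 5·2.5933 + 5 = -0.216
ΔM = M_1 − M_2 = 4.555 − (-0.216) = 4.772; smaller M is more luminous → Star 2.
L ratio = 10^(0.4 |ΔM|) = 10^1.909 = 81.04

Star 2 is more luminous, by a factor of 81.0.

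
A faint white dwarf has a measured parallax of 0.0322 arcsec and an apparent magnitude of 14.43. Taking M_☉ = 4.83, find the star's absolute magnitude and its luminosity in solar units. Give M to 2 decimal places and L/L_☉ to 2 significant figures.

d = 1/p = 1/0.0322″ = 31.06 pc
M = m − 5 log₁₀ d + 5 = 14.43 − 5·1.4921 + 5 = 11.969
M − M_☉ = 11.969 − 4.83 = 7.139
L/L_☉ = 10^(−0.4 × 7.139) = 1.394×10^-3

M ≈ 11.97; L/L_☉ ≈ 1.4×10^-3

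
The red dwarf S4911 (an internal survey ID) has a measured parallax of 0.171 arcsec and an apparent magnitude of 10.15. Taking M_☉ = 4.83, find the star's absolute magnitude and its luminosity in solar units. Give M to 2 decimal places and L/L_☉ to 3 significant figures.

d = 1/p = 1/0.171″ = 5.848 pc
M = m − 5 log₁₀ d + 5 = 10.15 − 5·0.7670 + 5 = 11.315
M − M_☉ = 11.315 − 4.83 = 6.485
L/L_☉ = 10^(−0.4 × 6.485) = 2.547×10^-3

M ≈ 11.31; L/L_☉ ≈ 2.55×10^-3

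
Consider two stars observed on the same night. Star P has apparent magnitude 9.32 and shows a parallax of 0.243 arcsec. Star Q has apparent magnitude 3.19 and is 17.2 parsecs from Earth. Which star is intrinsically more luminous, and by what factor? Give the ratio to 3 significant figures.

Star P: d = 1/p = 1/0.243″ = 4.115 pc
Star P: M = m − 5 log₁₀ d + 5 = 9.32 − 5·0.6144 + 5 = 11.248
Star Q: M = m − 5 log₁₀ d + 5 = 3.19 − 5·1.2355 + 5 = 2.012
ΔM = M_P − M_Q = 11.248 − (2.012) = 9.236; smaller M is more luminous → Star Q.
L ratio = 10^(0.4 |ΔM|) = 10^3.694 = 4946

Star Q is more luminous, by a factor of 4950.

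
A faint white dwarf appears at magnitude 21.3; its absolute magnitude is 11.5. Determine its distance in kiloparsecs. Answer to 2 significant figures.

Distance modulus: m − M = 21.3 − (11.5) = 9.800
m − M = 5 log₁₀ d − 5
log₁₀ d = (m − M)/5 + 1 = 2.9600
d = 10^2.9600 = 912.0 pc
= 0.9120 kpc

d ≈ 0.91 kpc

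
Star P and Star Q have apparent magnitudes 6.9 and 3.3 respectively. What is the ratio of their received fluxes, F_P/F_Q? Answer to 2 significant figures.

Magnitude difference = 3.6
Flux ratio = 10^(−0.4 Δm) = 10^(−0.4 × 3.6) = 10^-1.440 = 0.03631

F_P/F_Q ≈ 0.036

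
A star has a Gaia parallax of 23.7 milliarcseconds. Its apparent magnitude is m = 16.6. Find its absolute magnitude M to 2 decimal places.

M ≈ 13.47

p = 23.7 mas = 0.0237″ → d = 1/p = 42.19 pc
5 log₁₀(d/10 pc) = 5 log₁₀(42.19) − 5 = 3.126
M = m − 5 log₁₀(d/10) = 16.6 − 3.126 = 13.474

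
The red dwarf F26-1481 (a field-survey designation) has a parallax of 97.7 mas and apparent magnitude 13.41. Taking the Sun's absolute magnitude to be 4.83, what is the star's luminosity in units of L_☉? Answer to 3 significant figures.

L/L_☉ ≈ 3.87×10^-4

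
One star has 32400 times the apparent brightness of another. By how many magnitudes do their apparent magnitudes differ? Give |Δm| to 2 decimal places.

|Δm| ≈ 11.28

Pogson: Δm = −2.5 log₁₀(ratio) = −2.5 log₁₀(32400) = −2.5 × 4.5105 = -11.276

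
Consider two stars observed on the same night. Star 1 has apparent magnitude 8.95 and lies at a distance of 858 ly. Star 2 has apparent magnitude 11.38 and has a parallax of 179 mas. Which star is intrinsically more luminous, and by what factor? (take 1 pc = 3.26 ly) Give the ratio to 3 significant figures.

Star 1 is more luminous, by a factor of 20800.

Star 1: d = 858 ly / 3.26 = 263.2 pc
Star 1: M = m − 5 log₁₀ d + 5 = 8.95 − 5·2.4203 + 5 = 1.849
Star 2: p = 179 mas = 0.179″ → d = 1/p = 5.587 pc
Star 2: M = m − 5 log₁₀ d + 5 = 11.38 − 5·0.7471 + 5 = 12.644
ΔM = M_1 − M_2 = 1.849 − (12.644) = -10.796; smaller M is more luminous → Star 1.
L ratio = 10^(0.4 |ΔM|) = 10^4.318 = 20810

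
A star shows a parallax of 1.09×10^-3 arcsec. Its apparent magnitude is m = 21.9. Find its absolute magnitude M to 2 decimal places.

M ≈ 12.09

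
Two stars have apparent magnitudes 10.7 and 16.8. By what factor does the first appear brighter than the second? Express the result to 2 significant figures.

280

Δm = 10.7 − (16.8) = -6.1
Flux ratio = 10^(−0.4 Δm) = 10^(−0.4 × -6.1) = 10^2.440 = 275.4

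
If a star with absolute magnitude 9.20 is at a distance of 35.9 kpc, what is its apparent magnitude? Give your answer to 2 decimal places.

m ≈ 26.98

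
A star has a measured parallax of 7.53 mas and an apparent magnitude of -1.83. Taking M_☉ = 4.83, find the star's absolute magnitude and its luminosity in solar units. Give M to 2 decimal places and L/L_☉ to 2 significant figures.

M ≈ -7.45; L/L_☉ ≈ 81000

d = 1/p = 1000/7.53 mas = 132.8 pc
M = m − 5 log₁₀ d + 5 = -1.83 − 5·2.1232 + 5 = -7.446
M − M_☉ = -7.446 − 4.83 = -12.276
L/L_☉ = 10^(−0.4 × -12.276) = 81360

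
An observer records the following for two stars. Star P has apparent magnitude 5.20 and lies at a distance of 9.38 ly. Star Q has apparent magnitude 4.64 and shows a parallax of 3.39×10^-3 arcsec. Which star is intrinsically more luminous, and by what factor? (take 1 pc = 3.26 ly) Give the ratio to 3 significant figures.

Star P: d = 9.38 ly / 3.26 = 2.877 pc
Star P: M = m − 5 log₁₀ d + 5 = 5.20 − 5·0.4590 + 5 = 7.905
Star Q: d = 1/p = 1/3.39×10^-3″ = 295.0 pc
Star Q: M = m − 5 log₁₀ d + 5 = 4.64 − 5·2.4698 + 5 = -2.709
ΔM = M_P − M_Q = 7.905 − (-2.709) = 10.614; smaller M is more luminous → Star Q.
L ratio = 10^(0.4 |ΔM|) = 10^4.246 = 17600

Star Q is more luminous, by a factor of 17600.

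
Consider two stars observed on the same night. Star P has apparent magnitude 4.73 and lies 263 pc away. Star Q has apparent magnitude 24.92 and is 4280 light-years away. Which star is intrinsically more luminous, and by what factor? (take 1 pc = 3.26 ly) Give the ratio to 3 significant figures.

Star P: M = m − 5 log₁₀ d + 5 = 4.73 − 5·2.4200 + 5 = -2.370
Star Q: d = 4280 ly / 3.26 = 1313 pc
Star Q: M = m − 5 log₁₀ d + 5 = 24.92 − 5·3.1182 + 5 = 14.329
ΔM = M_P − M_Q = -2.370 − (14.329) = -16.699; smaller M is more luminous → Star P.
L ratio = 10^(0.4 |ΔM|) = 10^6.679 = 4.780×10^6

Star P is more luminous, by a factor of 4.78×10^6.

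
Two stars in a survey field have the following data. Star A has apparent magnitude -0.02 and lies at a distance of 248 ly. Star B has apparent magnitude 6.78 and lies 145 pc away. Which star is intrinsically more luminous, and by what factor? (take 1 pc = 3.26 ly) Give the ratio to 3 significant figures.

Star A is more luminous, by a factor of 144.

Star A: d = 248 ly / 3.26 = 76.07 pc
Star A: M = m − 5 log₁₀ d + 5 = -0.02 − 5·1.8812 + 5 = -4.426
Star B: M = m − 5 log₁₀ d + 5 = 6.78 − 5·2.1614 + 5 = 0.973
ΔM = M_A − M_B = -4.426 − (0.973) = -5.399; smaller M is more luminous → Star A.
L ratio = 10^(0.4 |ΔM|) = 10^2.160 = 144.5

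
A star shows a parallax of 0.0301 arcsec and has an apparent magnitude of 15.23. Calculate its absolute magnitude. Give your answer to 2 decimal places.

d = 1/p = 1/0.0301″ = 33.22 pc
5 log₁₀(d/10 pc) = 5 log₁₀(33.22) − 5 = 2.607
M = m − 5 log₁₀(d/10) = 15.23 − 2.607 = 12.623

M ≈ 12.62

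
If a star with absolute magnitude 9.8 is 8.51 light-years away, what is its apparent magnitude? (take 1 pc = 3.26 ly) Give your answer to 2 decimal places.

m ≈ 6.88

d = 8.51 ly / 3.26 = 2.610 pc
m = M + 5 log₁₀ d − 5 = 9.8 + 5·0.4167 − 5 = 6.884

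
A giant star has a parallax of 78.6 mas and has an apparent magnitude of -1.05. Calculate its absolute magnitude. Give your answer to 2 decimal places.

p = 78.6 mas = 0.0786″ → d = 1/p = 12.72 pc
5 log₁₀(d/10 pc) = 5 log₁₀(12.72) − 5 = 0.523
M = m − 5 log₁₀(d/10) = -1.05 − 0.523 = -1.573

M ≈ -1.57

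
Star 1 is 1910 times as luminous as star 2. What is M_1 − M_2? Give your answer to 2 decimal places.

M_1 − M_2 ≈ -8.20

Pogson: ΔM = −2.5 log₁₀(ratio) = −2.5 log₁₀(1910) = −2.5 × 3.2810 = -8.203
Star 1 is brighter, so it has the smaller magnitude: the difference is negative.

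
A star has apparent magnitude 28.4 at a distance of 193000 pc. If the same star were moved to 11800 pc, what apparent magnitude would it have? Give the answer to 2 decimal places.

Flux ∝ 1/d², so Δm = 5 log₁₀(d₂/d₁) = 5 log₁₀(11800/193000) = -6.068
m₂ = m₁ + Δm = 28.4 + (-6.068) = 22.332

m ≈ 22.33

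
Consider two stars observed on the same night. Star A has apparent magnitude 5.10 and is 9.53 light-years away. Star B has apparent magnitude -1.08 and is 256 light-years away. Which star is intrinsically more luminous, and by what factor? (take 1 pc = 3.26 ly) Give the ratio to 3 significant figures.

Star A: d = 9.53 ly / 3.26 = 2.923 pc
Star A: M = m − 5 log₁₀ d + 5 = 5.10 − 5·0.4659 + 5 = 7.771
Star B: d = 256 ly / 3.26 = 78.53 pc
Star B: M = m − 5 log₁₀ d + 5 = -1.08 − 5·1.8950 + 5 = -5.555
ΔM = M_A − M_B = 7.771 − (-5.555) = 13.326; smaller M is more luminous → Star B.
L ratio = 10^(0.4 |ΔM|) = 10^5.330 = 213900

Star B is more luminous, by a factor of 214000.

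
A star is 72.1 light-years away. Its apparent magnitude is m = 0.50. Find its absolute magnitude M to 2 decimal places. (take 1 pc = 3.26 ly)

M ≈ -1.22

d = 72.1 ly / 3.26 = 22.12 pc
5 log₁₀(d/10 pc) = 5 log₁₀(22.12) − 5 = 1.724
M = m − 5 log₁₀(d/10) = 0.50 − 1.724 = -1.224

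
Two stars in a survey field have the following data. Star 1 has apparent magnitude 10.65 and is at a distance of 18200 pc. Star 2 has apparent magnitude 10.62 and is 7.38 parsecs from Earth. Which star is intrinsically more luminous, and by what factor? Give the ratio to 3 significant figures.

Star 1: M = m − 5 log₁₀ d + 5 = 10.65 − 5·4.2601 + 5 = -5.650
Star 2: M = m − 5 log₁₀ d + 5 = 10.62 − 5·0.8681 + 5 = 11.280
ΔM = M_1 − M_2 = -5.650 − (11.280) = -16.930; smaller M is more luminous → Star 1.
L ratio = 10^(0.4 |ΔM|) = 10^6.772 = 5.916×10^6

Star 1 is more luminous, by a factor of 5.92×10^6.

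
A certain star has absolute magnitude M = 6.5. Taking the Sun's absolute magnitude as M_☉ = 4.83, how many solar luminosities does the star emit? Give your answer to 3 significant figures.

L/L_☉ ≈ 0.215

M − M_☉ = 6.5 − 4.83 = 1.670
L/L_☉ = 10^(−0.4 (M − M_☉)) = 10^-0.668 = 0.2148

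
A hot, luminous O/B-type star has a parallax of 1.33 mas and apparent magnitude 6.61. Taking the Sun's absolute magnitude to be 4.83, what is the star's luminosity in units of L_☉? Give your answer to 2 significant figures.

L/L_☉ ≈ 1100

d = 1/p = 1000/1.33 mas = 751.9 pc
M = m − 5 log₁₀ d + 5 = 6.61 − 5·2.8761 + 5 = -2.771
M − M_☉ = -2.771 − 4.83 = -7.601
L/L_☉ = 10^(−0.4 × -7.601) = 1097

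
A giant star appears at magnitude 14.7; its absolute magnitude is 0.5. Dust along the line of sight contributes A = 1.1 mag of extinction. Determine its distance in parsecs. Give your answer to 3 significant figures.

d ≈ 4170 pc

m − M = 5 log₁₀(d/10 pc) + A  ⇒  14.7 − (0.5) − 1.1 = 5 log₁₀(d/10)
13.100 = 5 log₁₀(d/10)
log₁₀ d = (m − M − A)/5 + 1 = 3.6200
d = 10^3.6200 = 4169 pc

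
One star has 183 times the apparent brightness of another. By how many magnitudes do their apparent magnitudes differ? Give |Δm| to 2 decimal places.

Pogson: Δm = −2.5 log₁₀(ratio) = −2.5 log₁₀(183) = −2.5 × 2.2625 = -5.656

|Δm| ≈ 5.66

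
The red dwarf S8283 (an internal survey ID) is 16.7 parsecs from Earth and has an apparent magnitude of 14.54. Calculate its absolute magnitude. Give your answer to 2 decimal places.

M ≈ 13.43

5 log₁₀(d/10 pc) = 5 log₁₀(16.70) − 5 = 1.114
M = m − 5 log₁₀(d/10) = 14.54 − 1.114 = 13.426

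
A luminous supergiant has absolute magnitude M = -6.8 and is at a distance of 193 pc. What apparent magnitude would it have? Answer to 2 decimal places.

m = M + 5 log₁₀ d − 5 = -6.8 + 5·2.2856 − 5 = -0.372

m ≈ -0.37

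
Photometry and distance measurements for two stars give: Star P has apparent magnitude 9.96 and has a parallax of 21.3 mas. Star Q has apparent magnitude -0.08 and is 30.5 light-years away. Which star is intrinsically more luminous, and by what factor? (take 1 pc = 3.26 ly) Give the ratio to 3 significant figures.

Star Q is more luminous, by a factor of 412.

Star P: p = 21.3 mas = 0.0213″ → d = 1/p = 46.95 pc
Star P: M = m − 5 log₁₀ d + 5 = 9.96 − 5·1.6716 + 5 = 6.602
Star Q: d = 30.5 ly / 3.26 = 9.356 pc
Star Q: M = m − 5 log₁₀ d + 5 = -0.08 − 5·0.9711 + 5 = 0.065
ΔM = M_P − M_Q = 6.602 − (0.065) = 6.537; smaller M is more luminous → Star Q.
L ratio = 10^(0.4 |ΔM|) = 10^2.615 = 412.0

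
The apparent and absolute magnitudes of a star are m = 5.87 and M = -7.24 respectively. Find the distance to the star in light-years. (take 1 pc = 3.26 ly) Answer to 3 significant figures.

d ≈ 13700 ly

μ = m − M = 13.110
m − M = 5 log₁₀ d − 5
log₁₀ d = (m − M)/5 + 1 = 3.6220
d = 10^3.6220 = 4188 pc
= 13650 ly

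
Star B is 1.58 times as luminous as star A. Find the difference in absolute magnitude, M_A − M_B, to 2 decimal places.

Pogson: ΔM = −2.5 log₁₀(ratio) = −2.5 log₁₀(1.58) = −2.5 × 0.1987 = -0.497
Star B is brighter so has the smaller magnitude: M_A − M_B is positive.

M_A − M_B ≈ 0.50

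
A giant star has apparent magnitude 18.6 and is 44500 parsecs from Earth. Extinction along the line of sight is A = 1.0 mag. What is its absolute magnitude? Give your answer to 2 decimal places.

M ≈ -0.64

5 log₁₀(d/10 pc) = 5 log₁₀(44500) − 5 = 18.242
M = m − 5 log₁₀(d/10) − A = 18.6 − 18.242 − 1.0 = -0.642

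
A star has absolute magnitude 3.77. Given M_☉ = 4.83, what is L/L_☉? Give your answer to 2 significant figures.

L/L_☉ ≈ 2.7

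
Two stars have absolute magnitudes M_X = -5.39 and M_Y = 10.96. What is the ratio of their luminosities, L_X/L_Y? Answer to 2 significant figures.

ΔM = M_X − M_Y = -16.35
L_X/L_Y = 10^(−0.4 ΔM) = 10^6.540 = 3.467×10^6

L_X/L_Y ≈ 3.5×10^6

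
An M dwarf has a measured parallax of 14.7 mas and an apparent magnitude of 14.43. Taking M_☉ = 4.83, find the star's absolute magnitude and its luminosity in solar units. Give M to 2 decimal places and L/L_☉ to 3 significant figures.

d = 1/p = 1000/14.7 mas = 68.03 pc
M = m − 5 log₁₀ d + 5 = 14.43 − 5·1.8327 + 5 = 10.267
M − M_☉ = 10.267 − 4.83 = 5.437
L/L_☉ = 10^(−0.4 × 5.437) = 6.689×10^-3

M ≈ 10.27; L/L_☉ ≈ 6.69×10^-3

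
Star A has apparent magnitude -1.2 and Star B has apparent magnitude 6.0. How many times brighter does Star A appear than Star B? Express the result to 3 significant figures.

759

Δm = -1.2 − (6.0) = -7.2
Flux ratio = 10^(−0.4 Δm) = 10^(−0.4 × -7.2) = 10^2.880 = 758.6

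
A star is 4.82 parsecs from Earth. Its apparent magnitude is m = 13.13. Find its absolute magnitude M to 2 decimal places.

M ≈ 14.71

5 log₁₀(d/10 pc) = 5 log₁₀(4.820) − 5 = -1.585
M = m − 5 log₁₀(d/10) = 13.13 + 1.585 = 14.715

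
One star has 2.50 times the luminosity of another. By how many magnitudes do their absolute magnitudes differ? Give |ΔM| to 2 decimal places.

Pogson: ΔM = −2.5 log₁₀(ratio) = −2.5 log₁₀(2.50) = −2.5 × 0.3979 = -0.995

|ΔM| ≈ 0.99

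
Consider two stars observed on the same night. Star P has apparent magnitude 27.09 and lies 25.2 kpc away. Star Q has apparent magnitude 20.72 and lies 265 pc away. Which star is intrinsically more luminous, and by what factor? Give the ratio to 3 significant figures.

Star P is more luminous, by a factor of 25.6.

Star P: d = 25.2 kpc = 25200 pc
Star P: M = m − 5 log₁₀ d + 5 = 27.09 − 5·4.4014 + 5 = 10.083
Star Q: M = m − 5 log₁₀ d + 5 = 20.72 − 5·2.4232 + 5 = 13.604
ΔM = M_P − M_Q = 10.083 − (13.604) = -3.521; smaller M is more luminous → Star P.
L ratio = 10^(0.4 |ΔM|) = 10^1.408 = 25.60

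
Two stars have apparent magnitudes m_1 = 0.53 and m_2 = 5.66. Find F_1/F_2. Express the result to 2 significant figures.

F_1/F_2 ≈ 110

Magnitude difference = -5.13
Flux ratio = 10^(−0.4 Δm) = 10^(−0.4 × -5.13) = 10^2.052 = 112.7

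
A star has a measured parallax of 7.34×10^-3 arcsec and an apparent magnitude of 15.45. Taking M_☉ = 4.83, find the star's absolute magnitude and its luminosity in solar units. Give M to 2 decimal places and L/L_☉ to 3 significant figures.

M ≈ 9.78; L/L_☉ ≈ 0.0105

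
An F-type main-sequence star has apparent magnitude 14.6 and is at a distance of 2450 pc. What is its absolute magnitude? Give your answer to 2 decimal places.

5 log₁₀(d/10 pc) = 5 log₁₀(2450) − 5 = 11.946
M = m − 5 log₁₀(d/10) = 14.6 − 11.946 = 2.654

M ≈ 2.65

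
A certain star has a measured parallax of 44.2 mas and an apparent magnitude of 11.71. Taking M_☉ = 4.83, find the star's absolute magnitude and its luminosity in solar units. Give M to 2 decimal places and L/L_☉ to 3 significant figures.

d = 1/p = 1000/44.2 mas = 22.62 pc
M = m − 5 log₁₀ d + 5 = 11.71 − 5·1.3546 + 5 = 9.937
M − M_☉ = 9.937 − 4.83 = 5.107
L/L_☉ = 10^(−0.4 × 5.107) = 9.061×10^-3

M ≈ 9.94; L/L_☉ ≈ 9.06×10^-3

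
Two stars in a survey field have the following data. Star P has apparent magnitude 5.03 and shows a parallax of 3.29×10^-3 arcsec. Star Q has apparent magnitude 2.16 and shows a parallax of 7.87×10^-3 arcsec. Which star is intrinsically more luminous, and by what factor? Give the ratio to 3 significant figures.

Star Q is more luminous, by a factor of 2.46.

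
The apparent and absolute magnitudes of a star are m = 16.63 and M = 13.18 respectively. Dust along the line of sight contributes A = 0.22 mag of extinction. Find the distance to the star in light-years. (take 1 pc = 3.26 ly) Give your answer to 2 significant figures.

m − M = 5 log₁₀(d/10 pc) + A  ⇒  16.63 − (13.18) − 0.22 = 5 log₁₀(d/10)
3.230 = 5 log₁₀(d/10)
log₁₀ d = (m − M − A)/5 + 1 = 1.6460
d = 10^1.6460 = 44.26 pc
= 144.3 ly

d ≈ 140 ly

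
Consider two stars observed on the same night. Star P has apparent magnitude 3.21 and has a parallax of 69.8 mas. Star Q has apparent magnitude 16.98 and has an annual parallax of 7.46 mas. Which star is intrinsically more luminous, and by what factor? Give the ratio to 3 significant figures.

Star P: p = 69.8 mas = 0.0698″ → d = 1/p = 14.33 pc
Star P: M = m − 5 log₁₀ d + 5 = 3.21 − 5·1.1561 + 5 = 2.429
Star Q: p = 7.46 mas = 7.46×10^-3″ → d = 1/p = 134.0 pc
Star Q: M = m − 5 log₁₀ d + 5 = 16.98 − 5·2.1273 + 5 = 11.344
ΔM = M_P − M_Q = 2.429 − (11.344) = -8.914; smaller M is more luminous → Star P.
L ratio = 10^(0.4 |ΔM|) = 10^3.566 = 3679

Star P is more luminous, by a factor of 3680.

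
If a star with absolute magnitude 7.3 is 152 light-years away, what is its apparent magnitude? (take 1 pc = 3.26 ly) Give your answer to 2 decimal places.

m ≈ 10.64

d = 152 ly / 3.26 = 46.63 pc
m = M + 5 log₁₀ d − 5 = 7.3 + 5·1.6686 − 5 = 10.643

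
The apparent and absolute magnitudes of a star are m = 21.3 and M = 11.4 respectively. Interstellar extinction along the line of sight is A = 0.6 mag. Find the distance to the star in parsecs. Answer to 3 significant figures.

d ≈ 724 pc

m − M = 5 log₁₀(d/10 pc) + A  ⇒  21.3 − (11.4) − 0.6 = 5 log₁₀(d/10)
9.300 = 5 log₁₀(d/10)
log₁₀ d = (m − M − A)/5 + 1 = 2.8600
d = 10^2.8600 = 724.4 pc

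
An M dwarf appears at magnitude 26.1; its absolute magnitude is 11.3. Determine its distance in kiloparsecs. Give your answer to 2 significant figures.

μ = m − M = 14.800
m − M = 5 log₁₀ d − 5
log₁₀ d = (m − M)/5 + 1 = 3.9600
d = 10^3.9600 = 9120 pc
= 9.120 kpc

d ≈ 9.1 kpc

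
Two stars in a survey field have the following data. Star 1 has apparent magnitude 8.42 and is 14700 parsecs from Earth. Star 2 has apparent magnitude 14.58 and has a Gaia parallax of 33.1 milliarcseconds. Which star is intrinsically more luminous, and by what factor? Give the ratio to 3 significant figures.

Star 1 is more luminous, by a factor of 6.89×10^7.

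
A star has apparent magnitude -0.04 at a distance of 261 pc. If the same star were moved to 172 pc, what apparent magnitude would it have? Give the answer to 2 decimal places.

Flux ∝ 1/d², so Δm = 5 log₁₀(d₂/d₁) = 5 log₁₀(172/261) = -0.906
m₂ = m₁ + Δm = -0.04 + (-0.906) = -0.946

m ≈ -0.95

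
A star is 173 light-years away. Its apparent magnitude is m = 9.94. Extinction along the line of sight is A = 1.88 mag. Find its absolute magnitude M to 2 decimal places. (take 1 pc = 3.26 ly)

M ≈ 4.44

d = 173 ly / 3.26 = 53.07 pc
5 log₁₀(d/10 pc) = 5 log₁₀(53.07) − 5 = 3.624
M = m − 5 log₁₀(d/10) − A = 9.94 − 3.624 − 1.88 = 4.436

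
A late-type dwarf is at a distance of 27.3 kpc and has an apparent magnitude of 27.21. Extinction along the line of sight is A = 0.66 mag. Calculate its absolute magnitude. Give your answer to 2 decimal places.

M ≈ 9.37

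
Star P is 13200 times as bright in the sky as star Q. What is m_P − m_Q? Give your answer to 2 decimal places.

m_P − m_Q ≈ -10.30

Pogson: Δm = −2.5 log₁₀(ratio) = −2.5 log₁₀(13200) = −2.5 × 4.1206 = -10.301
Star P is brighter, so it has the smaller magnitude: the difference is negative.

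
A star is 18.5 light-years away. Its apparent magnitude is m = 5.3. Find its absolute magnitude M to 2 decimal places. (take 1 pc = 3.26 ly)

M ≈ 6.53

d = 18.5 ly / 3.26 = 5.675 pc
5 log₁₀(d/10 pc) = 5 log₁₀(5.675) − 5 = -1.230
M = m − 5 log₁₀(d/10) = 5.3 + 1.230 = 6.530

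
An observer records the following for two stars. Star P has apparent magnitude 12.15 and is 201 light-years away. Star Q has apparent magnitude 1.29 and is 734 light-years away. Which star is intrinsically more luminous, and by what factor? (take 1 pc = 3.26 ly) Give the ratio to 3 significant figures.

Star P: d = 201 ly / 3.26 = 61.66 pc
Star P: M = m − 5 log₁₀ d + 5 = 12.15 − 5·1.7900 + 5 = 8.200
Star Q: d = 734 ly / 3.26 = 225.2 pc
Star Q: M = m − 5 log₁₀ d + 5 = 1.29 − 5·2.3525 + 5 = -5.472
ΔM = M_P − M_Q = 8.200 − (-5.472) = 13.673; smaller M is more luminous → Star Q.
L ratio = 10^(0.4 |ΔM|) = 10^5.469 = 294400

Star Q is more luminous, by a factor of 294000.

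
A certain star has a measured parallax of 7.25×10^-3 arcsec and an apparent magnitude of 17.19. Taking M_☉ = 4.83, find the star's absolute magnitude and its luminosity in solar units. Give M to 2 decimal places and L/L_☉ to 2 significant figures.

d = 1/p = 1/7.25×10^-3″ = 137.9 pc
M = m − 5 log₁₀ d + 5 = 17.19 − 5·2.1397 + 5 = 11.492
M − M_☉ = 11.492 − 4.83 = 6.662
L/L_☉ = 10^(−0.4 × 6.662) = 2.164×10^-3

M ≈ 11.49; L/L_☉ ≈ 2.2×10^-3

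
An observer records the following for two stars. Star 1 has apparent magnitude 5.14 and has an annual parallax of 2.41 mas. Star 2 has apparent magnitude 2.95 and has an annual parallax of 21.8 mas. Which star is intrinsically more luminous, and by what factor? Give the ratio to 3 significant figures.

Star 1 is more luminous, by a factor of 10.9.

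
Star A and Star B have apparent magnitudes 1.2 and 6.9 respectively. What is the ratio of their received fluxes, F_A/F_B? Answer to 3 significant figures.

F_A/F_B ≈ 191

Δm = 1.2 − (6.9) = -5.7
Flux ratio = 10^(−0.4 Δm) = 10^(−0.4 × -5.7) = 10^2.280 = 190.5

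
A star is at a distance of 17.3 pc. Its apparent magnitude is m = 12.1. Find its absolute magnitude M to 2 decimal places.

5 log₁₀(d/10 pc) = 5 log₁₀(17.30) − 5 = 1.190
M = m − 5 log₁₀(d/10) = 12.1 − 1.190 = 10.910

M ≈ 10.91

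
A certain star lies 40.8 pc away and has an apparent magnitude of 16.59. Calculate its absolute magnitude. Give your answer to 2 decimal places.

M ≈ 13.54

5 log₁₀(d/10 pc) = 5 log₁₀(40.80) − 5 = 3.053
M = m − 5 log₁₀(d/10) = 16.59 − 3.053 = 13.537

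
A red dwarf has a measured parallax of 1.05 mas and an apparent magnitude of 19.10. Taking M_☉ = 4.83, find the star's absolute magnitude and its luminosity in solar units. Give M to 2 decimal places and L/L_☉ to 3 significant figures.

d = 1/p = 1000/1.05 mas = 952.4 pc
M = m − 5 log₁₀ d + 5 = 19.10 − 5·2.9788 + 5 = 9.206
M − M_☉ = 9.206 − 4.83 = 4.376
L/L_☉ = 10^(−0.4 × 4.376) = 0.01777

M ≈ 9.21; L/L_☉ ≈ 0.0178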